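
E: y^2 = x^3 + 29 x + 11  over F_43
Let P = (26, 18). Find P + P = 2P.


Doubling: s = (3 x1^2 + a) / (2 y1)
s = (3*26^2 + 29) / (2*18) mod 43 = 1
x3 = s^2 - 2 x1 mod 43 = 1^2 - 2*26 = 35
y3 = s (x1 - x3) - y1 mod 43 = 1 * (26 - 35) - 18 = 16

2P = (35, 16)


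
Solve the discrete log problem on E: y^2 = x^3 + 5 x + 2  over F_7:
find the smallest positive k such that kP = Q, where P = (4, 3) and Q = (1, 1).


Enumerate multiples of P until we hit Q = (1, 1):
  1P = (4, 3)
  2P = (1, 6)
  3P = (3, 3)
  4P = (0, 4)
  5P = (0, 3)
  6P = (3, 4)
  7P = (1, 1)
Match found at i = 7.

k = 7


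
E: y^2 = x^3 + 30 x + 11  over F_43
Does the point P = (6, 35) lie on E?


Check whether y^2 = x^3 + 30 x + 11 (mod 43) for (x, y) = (6, 35).
LHS: y^2 = 35^2 mod 43 = 21
RHS: x^3 + 30 x + 11 = 6^3 + 30*6 + 11 mod 43 = 20
LHS != RHS

No, not on the curve


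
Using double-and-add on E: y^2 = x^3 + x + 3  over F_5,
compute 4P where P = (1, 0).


k = 4 = 100_2 (binary, LSB first: 001)
Double-and-add from P = (1, 0):
  bit 0 = 0: acc unchanged = O
  bit 1 = 0: acc unchanged = O
  bit 2 = 1: acc = O + O = O

4P = O


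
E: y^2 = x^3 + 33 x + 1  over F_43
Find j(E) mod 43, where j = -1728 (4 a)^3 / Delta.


Delta = -16(4 a^3 + 27 b^2) mod 43 = 14
-1728 * (4 a)^3 = -1728 * (4*33)^3 mod 43 = 42
j = 42 * 14^(-1) mod 43 = 3

j = 3 (mod 43)


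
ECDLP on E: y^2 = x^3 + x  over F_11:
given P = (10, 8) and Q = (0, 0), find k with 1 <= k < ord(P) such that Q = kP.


Enumerate multiples of P until we hit Q = (0, 0):
  1P = (10, 8)
  2P = (0, 0)
Match found at i = 2.

k = 2


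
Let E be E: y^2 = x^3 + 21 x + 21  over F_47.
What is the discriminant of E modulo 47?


4 a^3 + 27 b^2 = 4*21^3 + 27*21^2 = 37044 + 11907 = 48951
Delta = -16 * (48951) = -783216
Delta mod 47 = 39

Delta = 39 (mod 47)


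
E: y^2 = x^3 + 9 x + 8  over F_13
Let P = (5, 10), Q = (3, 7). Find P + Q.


P != Q, so use the chord formula.
s = (y2 - y1) / (x2 - x1) = (10) / (11) mod 13 = 8
x3 = s^2 - x1 - x2 mod 13 = 8^2 - 5 - 3 = 4
y3 = s (x1 - x3) - y1 mod 13 = 8 * (5 - 4) - 10 = 11

P + Q = (4, 11)


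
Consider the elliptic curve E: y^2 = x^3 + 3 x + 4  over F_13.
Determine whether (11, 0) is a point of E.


Check whether y^2 = x^3 + 3 x + 4 (mod 13) for (x, y) = (11, 0).
LHS: y^2 = 0^2 mod 13 = 0
RHS: x^3 + 3 x + 4 = 11^3 + 3*11 + 4 mod 13 = 3
LHS != RHS

No, not on the curve


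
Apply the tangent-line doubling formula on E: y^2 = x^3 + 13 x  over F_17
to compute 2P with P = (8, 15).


Doubling: s = (3 x1^2 + a) / (2 y1)
s = (3*8^2 + 13) / (2*15) mod 17 = 4
x3 = s^2 - 2 x1 mod 17 = 4^2 - 2*8 = 0
y3 = s (x1 - x3) - y1 mod 17 = 4 * (8 - 0) - 15 = 0

2P = (0, 0)


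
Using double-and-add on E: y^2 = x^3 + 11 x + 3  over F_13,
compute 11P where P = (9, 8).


k = 11 = 1011_2 (binary, LSB first: 1101)
Double-and-add from P = (9, 8):
  bit 0 = 1: acc = O + (9, 8) = (9, 8)
  bit 1 = 1: acc = (9, 8) + (12, 11) = (6, 8)
  bit 2 = 0: acc unchanged = (6, 8)
  bit 3 = 1: acc = (6, 8) + (5, 1) = (12, 2)

11P = (12, 2)


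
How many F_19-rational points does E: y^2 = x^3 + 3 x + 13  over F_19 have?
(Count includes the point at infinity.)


For each x in F_19, count y with y^2 = x^3 + 3 x + 13 mod 19:
  x = 1: RHS = 17, y in [6, 13]  -> 2 point(s)
  x = 3: RHS = 11, y in [7, 12]  -> 2 point(s)
  x = 5: RHS = 1, y in [1, 18]  -> 2 point(s)
  x = 6: RHS = 0, y in [0]  -> 1 point(s)
  x = 7: RHS = 16, y in [4, 15]  -> 2 point(s)
  x = 8: RHS = 17, y in [6, 13]  -> 2 point(s)
  x = 9: RHS = 9, y in [3, 16]  -> 2 point(s)
  x = 10: RHS = 17, y in [6, 13]  -> 2 point(s)
  x = 11: RHS = 9, y in [3, 16]  -> 2 point(s)
  x = 13: RHS = 7, y in [8, 11]  -> 2 point(s)
  x = 14: RHS = 6, y in [5, 14]  -> 2 point(s)
  x = 18: RHS = 9, y in [3, 16]  -> 2 point(s)
Affine points: 23. Add the point at infinity: total = 24.

#E(F_19) = 24


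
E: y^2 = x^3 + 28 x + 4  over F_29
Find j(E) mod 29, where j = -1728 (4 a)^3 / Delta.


Delta = -16(4 a^3 + 27 b^2) mod 29 = 25
-1728 * (4 a)^3 = -1728 * (4*28)^3 mod 29 = 15
j = 15 * 25^(-1) mod 29 = 18

j = 18 (mod 29)


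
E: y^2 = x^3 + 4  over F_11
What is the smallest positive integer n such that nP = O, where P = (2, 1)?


Compute successive multiples of P until we hit O:
  1P = (2, 1)
  2P = (10, 6)
  3P = (3, 8)
  4P = (0, 2)
  5P = (1, 4)
  6P = (6, 0)
  7P = (1, 7)
  8P = (0, 9)
  ... (continuing to 12P)
  12P = O

ord(P) = 12


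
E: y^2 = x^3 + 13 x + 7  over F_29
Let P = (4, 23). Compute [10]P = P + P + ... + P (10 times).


k = 10 = 1010_2 (binary, LSB first: 0101)
Double-and-add from P = (4, 23):
  bit 0 = 0: acc unchanged = O
  bit 1 = 1: acc = O + (12, 8) = (12, 8)
  bit 2 = 0: acc unchanged = (12, 8)
  bit 3 = 1: acc = (12, 8) + (5, 20) = (25, 6)

10P = (25, 6)


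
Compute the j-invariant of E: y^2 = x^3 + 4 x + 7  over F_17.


Delta = -16(4 a^3 + 27 b^2) mod 17 = 15
-1728 * (4 a)^3 = -1728 * (4*4)^3 mod 17 = 11
j = 11 * 15^(-1) mod 17 = 3

j = 3 (mod 17)


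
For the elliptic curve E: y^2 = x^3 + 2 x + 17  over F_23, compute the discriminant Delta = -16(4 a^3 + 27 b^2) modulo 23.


4 a^3 + 27 b^2 = 4*2^3 + 27*17^2 = 32 + 7803 = 7835
Delta = -16 * (7835) = -125360
Delta mod 23 = 13

Delta = 13 (mod 23)


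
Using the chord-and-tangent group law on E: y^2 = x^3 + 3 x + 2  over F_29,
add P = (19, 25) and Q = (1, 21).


P != Q, so use the chord formula.
s = (y2 - y1) / (x2 - x1) = (25) / (11) mod 29 = 26
x3 = s^2 - x1 - x2 mod 29 = 26^2 - 19 - 1 = 18
y3 = s (x1 - x3) - y1 mod 29 = 26 * (19 - 18) - 25 = 1

P + Q = (18, 1)


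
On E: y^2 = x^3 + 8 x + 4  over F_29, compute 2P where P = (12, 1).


Doubling: s = (3 x1^2 + a) / (2 y1)
s = (3*12^2 + 8) / (2*1) mod 29 = 17
x3 = s^2 - 2 x1 mod 29 = 17^2 - 2*12 = 4
y3 = s (x1 - x3) - y1 mod 29 = 17 * (12 - 4) - 1 = 19

2P = (4, 19)


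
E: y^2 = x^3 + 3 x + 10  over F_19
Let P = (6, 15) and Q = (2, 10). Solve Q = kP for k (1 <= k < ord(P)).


Enumerate multiples of P until we hit Q = (2, 10):
  1P = (6, 15)
  2P = (11, 14)
  3P = (18, 14)
  4P = (2, 10)
Match found at i = 4.

k = 4


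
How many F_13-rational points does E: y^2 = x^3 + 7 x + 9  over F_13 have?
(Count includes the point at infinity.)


For each x in F_13, count y with y^2 = x^3 + 7 x + 9 mod 13:
  x = 0: RHS = 9, y in [3, 10]  -> 2 point(s)
  x = 1: RHS = 4, y in [2, 11]  -> 2 point(s)
  x = 4: RHS = 10, y in [6, 7]  -> 2 point(s)
  x = 5: RHS = 0, y in [0]  -> 1 point(s)
  x = 10: RHS = 0, y in [0]  -> 1 point(s)
  x = 11: RHS = 0, y in [0]  -> 1 point(s)
  x = 12: RHS = 1, y in [1, 12]  -> 2 point(s)
Affine points: 11. Add the point at infinity: total = 12.

#E(F_13) = 12


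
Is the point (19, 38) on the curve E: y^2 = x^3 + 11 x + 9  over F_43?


Check whether y^2 = x^3 + 11 x + 9 (mod 43) for (x, y) = (19, 38).
LHS: y^2 = 38^2 mod 43 = 25
RHS: x^3 + 11 x + 9 = 19^3 + 11*19 + 9 mod 43 = 25
LHS = RHS

Yes, on the curve


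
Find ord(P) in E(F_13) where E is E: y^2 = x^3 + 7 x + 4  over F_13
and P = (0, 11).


Compute successive multiples of P until we hit O:
  1P = (0, 11)
  2P = (12, 10)
  3P = (2, 0)
  4P = (12, 3)
  5P = (0, 2)
  6P = O

ord(P) = 6


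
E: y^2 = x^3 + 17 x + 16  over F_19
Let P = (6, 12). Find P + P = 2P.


Doubling: s = (3 x1^2 + a) / (2 y1)
s = (3*6^2 + 17) / (2*12) mod 19 = 6
x3 = s^2 - 2 x1 mod 19 = 6^2 - 2*6 = 5
y3 = s (x1 - x3) - y1 mod 19 = 6 * (6 - 5) - 12 = 13

2P = (5, 13)


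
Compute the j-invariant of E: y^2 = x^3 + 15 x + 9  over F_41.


Delta = -16(4 a^3 + 27 b^2) mod 41 = 10
-1728 * (4 a)^3 = -1728 * (4*15)^3 mod 41 = 10
j = 10 * 10^(-1) mod 41 = 1

j = 1 (mod 41)


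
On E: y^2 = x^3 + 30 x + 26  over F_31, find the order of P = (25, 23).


Compute successive multiples of P until we hit O:
  1P = (25, 23)
  2P = (21, 20)
  3P = (3, 9)
  4P = (28, 23)
  5P = (9, 8)
  6P = (29, 12)
  7P = (2, 30)
  8P = (13, 3)
  ... (continuing to 17P)
  17P = O

ord(P) = 17


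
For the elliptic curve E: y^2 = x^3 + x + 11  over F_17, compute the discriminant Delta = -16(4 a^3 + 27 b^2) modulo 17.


4 a^3 + 27 b^2 = 4*1^3 + 27*11^2 = 4 + 3267 = 3271
Delta = -16 * (3271) = -52336
Delta mod 17 = 7

Delta = 7 (mod 17)


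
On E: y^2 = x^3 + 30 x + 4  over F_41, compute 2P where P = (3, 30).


k = 2 = 10_2 (binary, LSB first: 01)
Double-and-add from P = (3, 30):
  bit 0 = 0: acc unchanged = O
  bit 1 = 1: acc = O + (3, 11) = (3, 11)

2P = (3, 11)


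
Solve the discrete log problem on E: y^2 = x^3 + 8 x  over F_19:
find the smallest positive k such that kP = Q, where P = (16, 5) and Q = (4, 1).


Enumerate multiples of P until we hit Q = (4, 1):
  1P = (16, 5)
  2P = (4, 18)
  3P = (4, 1)
Match found at i = 3.

k = 3


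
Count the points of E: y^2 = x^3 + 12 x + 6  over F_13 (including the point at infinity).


For each x in F_13, count y with y^2 = x^3 + 12 x + 6 mod 13:
  x = 2: RHS = 12, y in [5, 8]  -> 2 point(s)
  x = 3: RHS = 4, y in [2, 11]  -> 2 point(s)
  x = 4: RHS = 1, y in [1, 12]  -> 2 point(s)
  x = 5: RHS = 9, y in [3, 10]  -> 2 point(s)
  x = 7: RHS = 4, y in [2, 11]  -> 2 point(s)
  x = 8: RHS = 3, y in [4, 9]  -> 2 point(s)
  x = 11: RHS = 0, y in [0]  -> 1 point(s)
Affine points: 13. Add the point at infinity: total = 14.

#E(F_13) = 14


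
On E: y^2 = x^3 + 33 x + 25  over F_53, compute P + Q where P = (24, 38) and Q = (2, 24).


P != Q, so use the chord formula.
s = (y2 - y1) / (x2 - x1) = (39) / (31) mod 53 = 44
x3 = s^2 - x1 - x2 mod 53 = 44^2 - 24 - 2 = 2
y3 = s (x1 - x3) - y1 mod 53 = 44 * (24 - 2) - 38 = 29

P + Q = (2, 29)


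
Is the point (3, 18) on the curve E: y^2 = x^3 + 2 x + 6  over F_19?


Check whether y^2 = x^3 + 2 x + 6 (mod 19) for (x, y) = (3, 18).
LHS: y^2 = 18^2 mod 19 = 1
RHS: x^3 + 2 x + 6 = 3^3 + 2*3 + 6 mod 19 = 1
LHS = RHS

Yes, on the curve


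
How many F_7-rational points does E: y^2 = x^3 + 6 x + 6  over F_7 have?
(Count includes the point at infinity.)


For each x in F_7, count y with y^2 = x^3 + 6 x + 6 mod 7:
  x = 3: RHS = 2, y in [3, 4]  -> 2 point(s)
  x = 5: RHS = 0, y in [0]  -> 1 point(s)
Affine points: 3. Add the point at infinity: total = 4.

#E(F_7) = 4


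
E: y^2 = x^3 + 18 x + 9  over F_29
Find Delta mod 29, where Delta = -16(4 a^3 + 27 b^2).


4 a^3 + 27 b^2 = 4*18^3 + 27*9^2 = 23328 + 2187 = 25515
Delta = -16 * (25515) = -408240
Delta mod 29 = 22

Delta = 22 (mod 29)


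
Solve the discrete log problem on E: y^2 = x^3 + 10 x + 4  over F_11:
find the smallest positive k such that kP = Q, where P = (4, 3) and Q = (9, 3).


Enumerate multiples of P until we hit Q = (9, 3):
  1P = (4, 3)
  2P = (6, 7)
  3P = (5, 6)
  4P = (0, 9)
  5P = (1, 9)
  6P = (10, 9)
  7P = (9, 3)
Match found at i = 7.

k = 7


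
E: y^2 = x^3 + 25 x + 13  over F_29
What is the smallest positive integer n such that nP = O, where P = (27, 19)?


Compute successive multiples of P until we hit O:
  1P = (27, 19)
  2P = (3, 12)
  3P = (23, 16)
  4P = (14, 27)
  5P = (10, 4)
  6P = (28, 4)
  7P = (25, 9)
  8P = (2, 19)
  ... (continuing to 30P)
  30P = O

ord(P) = 30


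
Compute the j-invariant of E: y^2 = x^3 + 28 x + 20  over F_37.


Delta = -16(4 a^3 + 27 b^2) mod 37 = 26
-1728 * (4 a)^3 = -1728 * (4*28)^3 mod 37 = 11
j = 11 * 26^(-1) mod 37 = 36

j = 36 (mod 37)


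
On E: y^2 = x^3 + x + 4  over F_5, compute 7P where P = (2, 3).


k = 7 = 111_2 (binary, LSB first: 111)
Double-and-add from P = (2, 3):
  bit 0 = 1: acc = O + (2, 3) = (2, 3)
  bit 1 = 1: acc = (2, 3) + (0, 3) = (3, 2)
  bit 2 = 1: acc = (3, 2) + (1, 1) = (0, 2)

7P = (0, 2)


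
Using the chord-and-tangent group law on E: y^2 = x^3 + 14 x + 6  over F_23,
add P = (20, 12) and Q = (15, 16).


P != Q, so use the chord formula.
s = (y2 - y1) / (x2 - x1) = (4) / (18) mod 23 = 13
x3 = s^2 - x1 - x2 mod 23 = 13^2 - 20 - 15 = 19
y3 = s (x1 - x3) - y1 mod 23 = 13 * (20 - 19) - 12 = 1

P + Q = (19, 1)


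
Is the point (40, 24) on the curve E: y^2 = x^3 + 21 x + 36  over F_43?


Check whether y^2 = x^3 + 21 x + 36 (mod 43) for (x, y) = (40, 24).
LHS: y^2 = 24^2 mod 43 = 17
RHS: x^3 + 21 x + 36 = 40^3 + 21*40 + 36 mod 43 = 32
LHS != RHS

No, not on the curve


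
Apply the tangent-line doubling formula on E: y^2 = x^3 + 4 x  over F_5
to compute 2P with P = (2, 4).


Doubling: s = (3 x1^2 + a) / (2 y1)
s = (3*2^2 + 4) / (2*4) mod 5 = 2
x3 = s^2 - 2 x1 mod 5 = 2^2 - 2*2 = 0
y3 = s (x1 - x3) - y1 mod 5 = 2 * (2 - 0) - 4 = 0

2P = (0, 0)


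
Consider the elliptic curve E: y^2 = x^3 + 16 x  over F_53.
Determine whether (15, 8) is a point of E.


Check whether y^2 = x^3 + 16 x + 0 (mod 53) for (x, y) = (15, 8).
LHS: y^2 = 8^2 mod 53 = 11
RHS: x^3 + 16 x + 0 = 15^3 + 16*15 + 0 mod 53 = 11
LHS = RHS

Yes, on the curve


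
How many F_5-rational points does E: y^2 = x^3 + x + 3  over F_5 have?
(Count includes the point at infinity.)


For each x in F_5, count y with y^2 = x^3 + 1 x + 3 mod 5:
  x = 1: RHS = 0, y in [0]  -> 1 point(s)
  x = 4: RHS = 1, y in [1, 4]  -> 2 point(s)
Affine points: 3. Add the point at infinity: total = 4.

#E(F_5) = 4


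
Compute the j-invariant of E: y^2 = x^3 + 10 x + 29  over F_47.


Delta = -16(4 a^3 + 27 b^2) mod 47 = 12
-1728 * (4 a)^3 = -1728 * (4*10)^3 mod 47 = 34
j = 34 * 12^(-1) mod 47 = 42

j = 42 (mod 47)


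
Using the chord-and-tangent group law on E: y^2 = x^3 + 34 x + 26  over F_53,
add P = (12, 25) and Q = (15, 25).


P != Q, so use the chord formula.
s = (y2 - y1) / (x2 - x1) = (0) / (3) mod 53 = 0
x3 = s^2 - x1 - x2 mod 53 = 0^2 - 12 - 15 = 26
y3 = s (x1 - x3) - y1 mod 53 = 0 * (12 - 26) - 25 = 28

P + Q = (26, 28)


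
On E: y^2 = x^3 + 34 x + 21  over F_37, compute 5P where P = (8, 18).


k = 5 = 101_2 (binary, LSB first: 101)
Double-and-add from P = (8, 18):
  bit 0 = 1: acc = O + (8, 18) = (8, 18)
  bit 1 = 0: acc unchanged = (8, 18)
  bit 2 = 1: acc = (8, 18) + (12, 23) = (7, 11)

5P = (7, 11)


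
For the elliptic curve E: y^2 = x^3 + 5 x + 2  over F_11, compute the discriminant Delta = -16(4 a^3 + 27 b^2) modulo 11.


4 a^3 + 27 b^2 = 4*5^3 + 27*2^2 = 500 + 108 = 608
Delta = -16 * (608) = -9728
Delta mod 11 = 7

Delta = 7 (mod 11)


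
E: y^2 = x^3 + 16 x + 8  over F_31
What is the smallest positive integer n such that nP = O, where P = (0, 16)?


Compute successive multiples of P until we hit O:
  1P = (0, 16)
  2P = (8, 11)
  3P = (20, 12)
  4P = (16, 12)
  5P = (17, 27)
  6P = (23, 22)
  7P = (26, 19)
  8P = (19, 14)
  ... (continuing to 26P)
  26P = O

ord(P) = 26


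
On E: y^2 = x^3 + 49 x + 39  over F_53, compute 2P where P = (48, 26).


Doubling: s = (3 x1^2 + a) / (2 y1)
s = (3*48^2 + 49) / (2*26) mod 53 = 35
x3 = s^2 - 2 x1 mod 53 = 35^2 - 2*48 = 16
y3 = s (x1 - x3) - y1 mod 53 = 35 * (48 - 16) - 26 = 34

2P = (16, 34)


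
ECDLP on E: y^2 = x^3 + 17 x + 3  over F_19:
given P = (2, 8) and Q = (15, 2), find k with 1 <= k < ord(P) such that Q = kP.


Enumerate multiples of P until we hit Q = (15, 2):
  1P = (2, 8)
  2P = (5, 2)
  3P = (16, 1)
  4P = (6, 13)
  5P = (9, 7)
  6P = (15, 2)
Match found at i = 6.

k = 6


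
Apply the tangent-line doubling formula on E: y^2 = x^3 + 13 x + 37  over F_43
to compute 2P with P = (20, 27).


Doubling: s = (3 x1^2 + a) / (2 y1)
s = (3*20^2 + 13) / (2*27) mod 43 = 36
x3 = s^2 - 2 x1 mod 43 = 36^2 - 2*20 = 9
y3 = s (x1 - x3) - y1 mod 43 = 36 * (20 - 9) - 27 = 25

2P = (9, 25)


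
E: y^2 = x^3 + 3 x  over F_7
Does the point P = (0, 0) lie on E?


Check whether y^2 = x^3 + 3 x + 0 (mod 7) for (x, y) = (0, 0).
LHS: y^2 = 0^2 mod 7 = 0
RHS: x^3 + 3 x + 0 = 0^3 + 3*0 + 0 mod 7 = 0
LHS = RHS

Yes, on the curve


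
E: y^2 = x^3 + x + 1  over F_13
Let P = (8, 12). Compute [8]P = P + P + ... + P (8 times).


k = 8 = 1000_2 (binary, LSB first: 0001)
Double-and-add from P = (8, 12):
  bit 0 = 0: acc unchanged = O
  bit 1 = 0: acc unchanged = O
  bit 2 = 0: acc unchanged = O
  bit 3 = 1: acc = O + (8, 1) = (8, 1)

8P = (8, 1)


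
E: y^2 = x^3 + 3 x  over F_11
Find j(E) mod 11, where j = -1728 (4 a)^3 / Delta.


Delta = -16(4 a^3 + 27 b^2) mod 11 = 10
-1728 * (4 a)^3 = -1728 * (4*3)^3 mod 11 = 10
j = 10 * 10^(-1) mod 11 = 1

j = 1 (mod 11)


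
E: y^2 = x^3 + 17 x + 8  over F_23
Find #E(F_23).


For each x in F_23, count y with y^2 = x^3 + 17 x + 8 mod 23:
  x = 0: RHS = 8, y in [10, 13]  -> 2 point(s)
  x = 1: RHS = 3, y in [7, 16]  -> 2 point(s)
  x = 2: RHS = 4, y in [2, 21]  -> 2 point(s)
  x = 4: RHS = 2, y in [5, 18]  -> 2 point(s)
  x = 6: RHS = 4, y in [2, 21]  -> 2 point(s)
  x = 8: RHS = 12, y in [9, 14]  -> 2 point(s)
  x = 9: RHS = 16, y in [4, 19]  -> 2 point(s)
  x = 11: RHS = 8, y in [10, 13]  -> 2 point(s)
  x = 12: RHS = 8, y in [10, 13]  -> 2 point(s)
  x = 14: RHS = 0, y in [0]  -> 1 point(s)
  x = 15: RHS = 4, y in [2, 21]  -> 2 point(s)
  x = 16: RHS = 6, y in [11, 12]  -> 2 point(s)
  x = 17: RHS = 12, y in [9, 14]  -> 2 point(s)
  x = 21: RHS = 12, y in [9, 14]  -> 2 point(s)
  x = 22: RHS = 13, y in [6, 17]  -> 2 point(s)
Affine points: 29. Add the point at infinity: total = 30.

#E(F_23) = 30


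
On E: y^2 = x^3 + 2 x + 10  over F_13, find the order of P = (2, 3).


Compute successive multiples of P until we hit O:
  1P = (2, 3)
  2P = (0, 6)
  3P = (10, 9)
  4P = (4, 2)
  5P = (4, 11)
  6P = (10, 4)
  7P = (0, 7)
  8P = (2, 10)
  ... (continuing to 9P)
  9P = O

ord(P) = 9


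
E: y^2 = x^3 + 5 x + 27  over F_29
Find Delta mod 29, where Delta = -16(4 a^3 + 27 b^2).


4 a^3 + 27 b^2 = 4*5^3 + 27*27^2 = 500 + 19683 = 20183
Delta = -16 * (20183) = -322928
Delta mod 29 = 16

Delta = 16 (mod 29)


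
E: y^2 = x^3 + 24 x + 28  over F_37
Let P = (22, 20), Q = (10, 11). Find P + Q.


P != Q, so use the chord formula.
s = (y2 - y1) / (x2 - x1) = (28) / (25) mod 37 = 10
x3 = s^2 - x1 - x2 mod 37 = 10^2 - 22 - 10 = 31
y3 = s (x1 - x3) - y1 mod 37 = 10 * (22 - 31) - 20 = 1

P + Q = (31, 1)


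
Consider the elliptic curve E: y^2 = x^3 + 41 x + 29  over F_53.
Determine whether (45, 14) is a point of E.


Check whether y^2 = x^3 + 41 x + 29 (mod 53) for (x, y) = (45, 14).
LHS: y^2 = 14^2 mod 53 = 37
RHS: x^3 + 41 x + 29 = 45^3 + 41*45 + 29 mod 53 = 37
LHS = RHS

Yes, on the curve


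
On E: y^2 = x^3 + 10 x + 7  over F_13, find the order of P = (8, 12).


Compute successive multiples of P until we hit O:
  1P = (8, 12)
  2P = (6, 7)
  3P = (2, 3)
  4P = (2, 10)
  5P = (6, 6)
  6P = (8, 1)
  7P = O

ord(P) = 7


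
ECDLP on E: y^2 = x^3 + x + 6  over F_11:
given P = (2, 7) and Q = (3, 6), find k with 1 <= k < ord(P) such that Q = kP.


Enumerate multiples of P until we hit Q = (3, 6):
  1P = (2, 7)
  2P = (5, 2)
  3P = (8, 3)
  4P = (10, 2)
  5P = (3, 6)
Match found at i = 5.

k = 5


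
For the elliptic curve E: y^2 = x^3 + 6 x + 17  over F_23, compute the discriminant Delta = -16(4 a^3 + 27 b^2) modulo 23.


4 a^3 + 27 b^2 = 4*6^3 + 27*17^2 = 864 + 7803 = 8667
Delta = -16 * (8667) = -138672
Delta mod 23 = 18

Delta = 18 (mod 23)


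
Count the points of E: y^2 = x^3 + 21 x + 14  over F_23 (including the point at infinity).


For each x in F_23, count y with y^2 = x^3 + 21 x + 14 mod 23:
  x = 1: RHS = 13, y in [6, 17]  -> 2 point(s)
  x = 2: RHS = 18, y in [8, 15]  -> 2 point(s)
  x = 3: RHS = 12, y in [9, 14]  -> 2 point(s)
  x = 4: RHS = 1, y in [1, 22]  -> 2 point(s)
  x = 8: RHS = 4, y in [2, 21]  -> 2 point(s)
  x = 9: RHS = 12, y in [9, 14]  -> 2 point(s)
  x = 11: RHS = 12, y in [9, 14]  -> 2 point(s)
  x = 12: RHS = 16, y in [4, 19]  -> 2 point(s)
  x = 13: RHS = 0, y in [0]  -> 1 point(s)
  x = 14: RHS = 16, y in [4, 19]  -> 2 point(s)
  x = 15: RHS = 1, y in [1, 22]  -> 2 point(s)
  x = 19: RHS = 4, y in [2, 21]  -> 2 point(s)
  x = 20: RHS = 16, y in [4, 19]  -> 2 point(s)
Affine points: 25. Add the point at infinity: total = 26.

#E(F_23) = 26


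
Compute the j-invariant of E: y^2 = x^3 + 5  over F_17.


Delta = -16(4 a^3 + 27 b^2) mod 17 = 12
-1728 * (4 a)^3 = -1728 * (4*0)^3 mod 17 = 0
j = 0 * 12^(-1) mod 17 = 0

j = 0 (mod 17)


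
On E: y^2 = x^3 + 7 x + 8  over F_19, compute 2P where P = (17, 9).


Doubling: s = (3 x1^2 + a) / (2 y1)
s = (3*17^2 + 7) / (2*9) mod 19 = 0
x3 = s^2 - 2 x1 mod 19 = 0^2 - 2*17 = 4
y3 = s (x1 - x3) - y1 mod 19 = 0 * (17 - 4) - 9 = 10

2P = (4, 10)


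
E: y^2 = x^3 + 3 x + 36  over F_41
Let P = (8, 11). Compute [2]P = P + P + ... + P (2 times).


k = 2 = 10_2 (binary, LSB first: 01)
Double-and-add from P = (8, 11):
  bit 0 = 0: acc unchanged = O
  bit 1 = 1: acc = O + (33, 19) = (33, 19)

2P = (33, 19)


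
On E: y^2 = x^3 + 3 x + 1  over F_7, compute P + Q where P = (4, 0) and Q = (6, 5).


P != Q, so use the chord formula.
s = (y2 - y1) / (x2 - x1) = (5) / (2) mod 7 = 6
x3 = s^2 - x1 - x2 mod 7 = 6^2 - 4 - 6 = 5
y3 = s (x1 - x3) - y1 mod 7 = 6 * (4 - 5) - 0 = 1

P + Q = (5, 1)


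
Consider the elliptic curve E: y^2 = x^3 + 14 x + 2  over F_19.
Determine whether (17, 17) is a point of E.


Check whether y^2 = x^3 + 14 x + 2 (mod 19) for (x, y) = (17, 17).
LHS: y^2 = 17^2 mod 19 = 4
RHS: x^3 + 14 x + 2 = 17^3 + 14*17 + 2 mod 19 = 4
LHS = RHS

Yes, on the curve


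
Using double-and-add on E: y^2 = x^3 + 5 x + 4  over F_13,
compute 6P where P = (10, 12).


k = 6 = 110_2 (binary, LSB first: 011)
Double-and-add from P = (10, 12):
  bit 0 = 0: acc unchanged = O
  bit 1 = 1: acc = O + (2, 3) = (2, 3)
  bit 2 = 1: acc = (2, 3) + (8, 6) = (0, 11)

6P = (0, 11)


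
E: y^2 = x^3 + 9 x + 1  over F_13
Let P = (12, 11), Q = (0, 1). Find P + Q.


P != Q, so use the chord formula.
s = (y2 - y1) / (x2 - x1) = (3) / (1) mod 13 = 3
x3 = s^2 - x1 - x2 mod 13 = 3^2 - 12 - 0 = 10
y3 = s (x1 - x3) - y1 mod 13 = 3 * (12 - 10) - 11 = 8

P + Q = (10, 8)


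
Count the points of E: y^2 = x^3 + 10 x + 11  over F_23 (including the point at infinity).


For each x in F_23, count y with y^2 = x^3 + 10 x + 11 mod 23:
  x = 2: RHS = 16, y in [4, 19]  -> 2 point(s)
  x = 4: RHS = 0, y in [0]  -> 1 point(s)
  x = 5: RHS = 2, y in [5, 18]  -> 2 point(s)
  x = 9: RHS = 2, y in [5, 18]  -> 2 point(s)
  x = 11: RHS = 3, y in [7, 16]  -> 2 point(s)
  x = 16: RHS = 12, y in [9, 14]  -> 2 point(s)
  x = 20: RHS = 0, y in [0]  -> 1 point(s)
  x = 21: RHS = 6, y in [11, 12]  -> 2 point(s)
  x = 22: RHS = 0, y in [0]  -> 1 point(s)
Affine points: 15. Add the point at infinity: total = 16.

#E(F_23) = 16


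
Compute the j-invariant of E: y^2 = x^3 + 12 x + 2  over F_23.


Delta = -16(4 a^3 + 27 b^2) mod 23 = 12
-1728 * (4 a)^3 = -1728 * (4*12)^3 mod 23 = 22
j = 22 * 12^(-1) mod 23 = 21

j = 21 (mod 23)


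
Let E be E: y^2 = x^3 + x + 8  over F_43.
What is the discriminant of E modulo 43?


4 a^3 + 27 b^2 = 4*1^3 + 27*8^2 = 4 + 1728 = 1732
Delta = -16 * (1732) = -27712
Delta mod 43 = 23

Delta = 23 (mod 43)


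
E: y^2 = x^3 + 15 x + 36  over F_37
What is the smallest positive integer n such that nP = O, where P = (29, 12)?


Compute successive multiples of P until we hit O:
  1P = (29, 12)
  2P = (32, 13)
  3P = (9, 7)
  4P = (6, 3)
  5P = (6, 34)
  6P = (9, 30)
  7P = (32, 24)
  8P = (29, 25)
  ... (continuing to 9P)
  9P = O

ord(P) = 9


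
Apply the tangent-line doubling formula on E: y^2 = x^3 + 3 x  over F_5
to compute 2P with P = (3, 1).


Doubling: s = (3 x1^2 + a) / (2 y1)
s = (3*3^2 + 3) / (2*1) mod 5 = 0
x3 = s^2 - 2 x1 mod 5 = 0^2 - 2*3 = 4
y3 = s (x1 - x3) - y1 mod 5 = 0 * (3 - 4) - 1 = 4

2P = (4, 4)


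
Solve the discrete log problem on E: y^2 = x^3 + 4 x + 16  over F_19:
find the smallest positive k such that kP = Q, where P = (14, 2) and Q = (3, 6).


Enumerate multiples of P until we hit Q = (3, 6):
  1P = (14, 2)
  2P = (7, 8)
  3P = (3, 13)
  4P = (3, 6)
Match found at i = 4.

k = 4


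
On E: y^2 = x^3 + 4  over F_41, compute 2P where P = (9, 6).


Doubling: s = (3 x1^2 + a) / (2 y1)
s = (3*9^2 + 0) / (2*6) mod 41 = 10
x3 = s^2 - 2 x1 mod 41 = 10^2 - 2*9 = 0
y3 = s (x1 - x3) - y1 mod 41 = 10 * (9 - 0) - 6 = 2

2P = (0, 2)


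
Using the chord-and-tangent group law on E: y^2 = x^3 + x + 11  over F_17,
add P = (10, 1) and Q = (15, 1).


P != Q, so use the chord formula.
s = (y2 - y1) / (x2 - x1) = (0) / (5) mod 17 = 0
x3 = s^2 - x1 - x2 mod 17 = 0^2 - 10 - 15 = 9
y3 = s (x1 - x3) - y1 mod 17 = 0 * (10 - 9) - 1 = 16

P + Q = (9, 16)


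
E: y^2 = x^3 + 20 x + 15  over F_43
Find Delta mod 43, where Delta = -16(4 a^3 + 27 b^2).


4 a^3 + 27 b^2 = 4*20^3 + 27*15^2 = 32000 + 6075 = 38075
Delta = -16 * (38075) = -609200
Delta mod 43 = 24

Delta = 24 (mod 43)


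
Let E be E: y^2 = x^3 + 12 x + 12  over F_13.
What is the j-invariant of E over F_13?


Delta = -16(4 a^3 + 27 b^2) mod 13 = 9
-1728 * (4 a)^3 = -1728 * (4*12)^3 mod 13 = 1
j = 1 * 9^(-1) mod 13 = 3

j = 3 (mod 13)


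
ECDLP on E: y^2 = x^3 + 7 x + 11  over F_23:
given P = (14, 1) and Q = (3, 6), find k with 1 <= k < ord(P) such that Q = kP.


Enumerate multiples of P until we hit Q = (3, 6):
  1P = (14, 1)
  2P = (3, 17)
  3P = (18, 9)
  4P = (18, 14)
  5P = (3, 6)
Match found at i = 5.

k = 5


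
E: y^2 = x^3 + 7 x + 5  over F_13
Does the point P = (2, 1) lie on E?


Check whether y^2 = x^3 + 7 x + 5 (mod 13) for (x, y) = (2, 1).
LHS: y^2 = 1^2 mod 13 = 1
RHS: x^3 + 7 x + 5 = 2^3 + 7*2 + 5 mod 13 = 1
LHS = RHS

Yes, on the curve


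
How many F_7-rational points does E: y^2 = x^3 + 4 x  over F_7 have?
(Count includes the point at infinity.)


For each x in F_7, count y with y^2 = x^3 + 4 x + 0 mod 7:
  x = 0: RHS = 0, y in [0]  -> 1 point(s)
  x = 2: RHS = 2, y in [3, 4]  -> 2 point(s)
  x = 3: RHS = 4, y in [2, 5]  -> 2 point(s)
  x = 6: RHS = 2, y in [3, 4]  -> 2 point(s)
Affine points: 7. Add the point at infinity: total = 8.

#E(F_7) = 8


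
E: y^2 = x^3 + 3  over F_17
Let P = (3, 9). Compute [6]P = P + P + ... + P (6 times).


k = 6 = 110_2 (binary, LSB first: 011)
Double-and-add from P = (3, 9):
  bit 0 = 0: acc unchanged = O
  bit 1 = 1: acc = O + (9, 16) = (9, 16)
  bit 2 = 1: acc = (9, 16) + (1, 15) = (11, 5)

6P = (11, 5)


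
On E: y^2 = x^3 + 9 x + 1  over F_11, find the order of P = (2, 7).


Compute successive multiples of P until we hit O:
  1P = (2, 7)
  2P = (1, 0)
  3P = (2, 4)
  4P = O

ord(P) = 4


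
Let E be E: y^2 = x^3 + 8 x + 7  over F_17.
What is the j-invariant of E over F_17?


Delta = -16(4 a^3 + 27 b^2) mod 17 = 5
-1728 * (4 a)^3 = -1728 * (4*8)^3 mod 17 = 3
j = 3 * 5^(-1) mod 17 = 4

j = 4 (mod 17)


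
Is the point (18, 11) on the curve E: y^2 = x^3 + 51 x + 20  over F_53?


Check whether y^2 = x^3 + 51 x + 20 (mod 53) for (x, y) = (18, 11).
LHS: y^2 = 11^2 mod 53 = 15
RHS: x^3 + 51 x + 20 = 18^3 + 51*18 + 20 mod 53 = 39
LHS != RHS

No, not on the curve


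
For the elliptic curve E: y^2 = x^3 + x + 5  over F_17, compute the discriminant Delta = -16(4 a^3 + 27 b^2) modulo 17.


4 a^3 + 27 b^2 = 4*1^3 + 27*5^2 = 4 + 675 = 679
Delta = -16 * (679) = -10864
Delta mod 17 = 16

Delta = 16 (mod 17)


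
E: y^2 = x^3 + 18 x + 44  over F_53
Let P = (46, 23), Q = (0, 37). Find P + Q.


P != Q, so use the chord formula.
s = (y2 - y1) / (x2 - x1) = (14) / (7) mod 53 = 2
x3 = s^2 - x1 - x2 mod 53 = 2^2 - 46 - 0 = 11
y3 = s (x1 - x3) - y1 mod 53 = 2 * (46 - 11) - 23 = 47

P + Q = (11, 47)


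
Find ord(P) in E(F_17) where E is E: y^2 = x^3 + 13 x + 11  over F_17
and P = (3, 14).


Compute successive multiples of P until we hit O:
  1P = (3, 14)
  2P = (12, 12)
  3P = (1, 12)
  4P = (14, 9)
  5P = (4, 5)
  6P = (6, 13)
  7P = (10, 11)
  8P = (8, 10)
  ... (continuing to 17P)
  17P = O

ord(P) = 17


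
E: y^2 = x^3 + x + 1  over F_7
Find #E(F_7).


For each x in F_7, count y with y^2 = x^3 + 1 x + 1 mod 7:
  x = 0: RHS = 1, y in [1, 6]  -> 2 point(s)
  x = 2: RHS = 4, y in [2, 5]  -> 2 point(s)
Affine points: 4. Add the point at infinity: total = 5.

#E(F_7) = 5


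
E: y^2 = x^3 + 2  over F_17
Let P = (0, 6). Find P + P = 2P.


Doubling: s = (3 x1^2 + a) / (2 y1)
s = (3*0^2 + 0) / (2*6) mod 17 = 0
x3 = s^2 - 2 x1 mod 17 = 0^2 - 2*0 = 0
y3 = s (x1 - x3) - y1 mod 17 = 0 * (0 - 0) - 6 = 11

2P = (0, 11)


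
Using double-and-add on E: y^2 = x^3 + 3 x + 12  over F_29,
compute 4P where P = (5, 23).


k = 4 = 100_2 (binary, LSB first: 001)
Double-and-add from P = (5, 23):
  bit 0 = 0: acc unchanged = O
  bit 1 = 0: acc unchanged = O
  bit 2 = 1: acc = O + (12, 6) = (12, 6)

4P = (12, 6)


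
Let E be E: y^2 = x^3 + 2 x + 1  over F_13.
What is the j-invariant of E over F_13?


Delta = -16(4 a^3 + 27 b^2) mod 13 = 5
-1728 * (4 a)^3 = -1728 * (4*2)^3 mod 13 = 5
j = 5 * 5^(-1) mod 13 = 1

j = 1 (mod 13)


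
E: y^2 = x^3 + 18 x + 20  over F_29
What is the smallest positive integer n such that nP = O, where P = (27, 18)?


Compute successive multiples of P until we hit O:
  1P = (27, 18)
  2P = (20, 12)
  3P = (7, 24)
  4P = (18, 17)
  5P = (8, 26)
  6P = (19, 0)
  7P = (8, 3)
  8P = (18, 12)
  ... (continuing to 12P)
  12P = O

ord(P) = 12


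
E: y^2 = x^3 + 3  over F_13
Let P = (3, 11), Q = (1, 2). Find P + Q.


P != Q, so use the chord formula.
s = (y2 - y1) / (x2 - x1) = (4) / (11) mod 13 = 11
x3 = s^2 - x1 - x2 mod 13 = 11^2 - 3 - 1 = 0
y3 = s (x1 - x3) - y1 mod 13 = 11 * (3 - 0) - 11 = 9

P + Q = (0, 9)


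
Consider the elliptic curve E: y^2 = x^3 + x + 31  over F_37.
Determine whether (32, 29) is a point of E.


Check whether y^2 = x^3 + 1 x + 31 (mod 37) for (x, y) = (32, 29).
LHS: y^2 = 29^2 mod 37 = 27
RHS: x^3 + 1 x + 31 = 32^3 + 1*32 + 31 mod 37 = 12
LHS != RHS

No, not on the curve


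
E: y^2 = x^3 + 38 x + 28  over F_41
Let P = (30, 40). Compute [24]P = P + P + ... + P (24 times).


k = 24 = 11000_2 (binary, LSB first: 00011)
Double-and-add from P = (30, 40):
  bit 0 = 0: acc unchanged = O
  bit 1 = 0: acc unchanged = O
  bit 2 = 0: acc unchanged = O
  bit 3 = 1: acc = O + (4, 30) = (4, 30)
  bit 4 = 1: acc = (4, 30) + (31, 1) = (31, 40)

24P = (31, 40)


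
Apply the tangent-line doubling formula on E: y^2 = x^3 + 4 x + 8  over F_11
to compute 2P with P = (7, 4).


Doubling: s = (3 x1^2 + a) / (2 y1)
s = (3*7^2 + 4) / (2*4) mod 11 = 1
x3 = s^2 - 2 x1 mod 11 = 1^2 - 2*7 = 9
y3 = s (x1 - x3) - y1 mod 11 = 1 * (7 - 9) - 4 = 5

2P = (9, 5)


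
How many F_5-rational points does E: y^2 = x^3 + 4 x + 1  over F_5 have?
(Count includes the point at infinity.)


For each x in F_5, count y with y^2 = x^3 + 4 x + 1 mod 5:
  x = 0: RHS = 1, y in [1, 4]  -> 2 point(s)
  x = 1: RHS = 1, y in [1, 4]  -> 2 point(s)
  x = 3: RHS = 0, y in [0]  -> 1 point(s)
  x = 4: RHS = 1, y in [1, 4]  -> 2 point(s)
Affine points: 7. Add the point at infinity: total = 8.

#E(F_5) = 8


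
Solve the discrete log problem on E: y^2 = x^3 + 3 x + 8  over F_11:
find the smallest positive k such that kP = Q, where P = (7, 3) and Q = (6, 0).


Enumerate multiples of P until we hit Q = (6, 0):
  1P = (7, 3)
  2P = (6, 0)
Match found at i = 2.

k = 2


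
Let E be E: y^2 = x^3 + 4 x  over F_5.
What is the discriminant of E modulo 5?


4 a^3 + 27 b^2 = 4*4^3 + 27*0^2 = 256 + 0 = 256
Delta = -16 * (256) = -4096
Delta mod 5 = 4

Delta = 4 (mod 5)


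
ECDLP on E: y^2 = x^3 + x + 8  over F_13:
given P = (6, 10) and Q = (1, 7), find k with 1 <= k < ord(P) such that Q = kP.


Enumerate multiples of P until we hit Q = (1, 7):
  1P = (6, 10)
  2P = (10, 2)
  3P = (1, 6)
  4P = (3, 8)
  5P = (3, 5)
  6P = (1, 7)
Match found at i = 6.

k = 6


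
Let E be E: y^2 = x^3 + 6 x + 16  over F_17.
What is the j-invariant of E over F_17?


Delta = -16(4 a^3 + 27 b^2) mod 17 = 7
-1728 * (4 a)^3 = -1728 * (4*6)^3 mod 17 = 1
j = 1 * 7^(-1) mod 17 = 5

j = 5 (mod 17)


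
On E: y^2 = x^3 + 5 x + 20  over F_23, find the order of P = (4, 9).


Compute successive multiples of P until we hit O:
  1P = (4, 9)
  2P = (5, 20)
  3P = (20, 22)
  4P = (17, 2)
  5P = (11, 16)
  6P = (9, 9)
  7P = (10, 14)
  8P = (18, 10)
  ... (continuing to 25P)
  25P = O

ord(P) = 25


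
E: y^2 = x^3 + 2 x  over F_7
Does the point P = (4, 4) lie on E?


Check whether y^2 = x^3 + 2 x + 0 (mod 7) for (x, y) = (4, 4).
LHS: y^2 = 4^2 mod 7 = 2
RHS: x^3 + 2 x + 0 = 4^3 + 2*4 + 0 mod 7 = 2
LHS = RHS

Yes, on the curve


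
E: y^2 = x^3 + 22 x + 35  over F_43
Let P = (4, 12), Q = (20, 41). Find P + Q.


P != Q, so use the chord formula.
s = (y2 - y1) / (x2 - x1) = (29) / (16) mod 43 = 26
x3 = s^2 - x1 - x2 mod 43 = 26^2 - 4 - 20 = 7
y3 = s (x1 - x3) - y1 mod 43 = 26 * (4 - 7) - 12 = 39

P + Q = (7, 39)


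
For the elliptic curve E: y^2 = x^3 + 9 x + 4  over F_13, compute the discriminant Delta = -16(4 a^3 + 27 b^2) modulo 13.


4 a^3 + 27 b^2 = 4*9^3 + 27*4^2 = 2916 + 432 = 3348
Delta = -16 * (3348) = -53568
Delta mod 13 = 5

Delta = 5 (mod 13)


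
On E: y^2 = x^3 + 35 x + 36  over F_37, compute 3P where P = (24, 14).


k = 3 = 11_2 (binary, LSB first: 11)
Double-and-add from P = (24, 14):
  bit 0 = 1: acc = O + (24, 14) = (24, 14)
  bit 1 = 1: acc = (24, 14) + (29, 24) = (25, 21)

3P = (25, 21)


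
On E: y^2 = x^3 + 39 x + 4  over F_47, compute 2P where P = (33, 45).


Doubling: s = (3 x1^2 + a) / (2 y1)
s = (3*33^2 + 39) / (2*45) mod 47 = 43
x3 = s^2 - 2 x1 mod 47 = 43^2 - 2*33 = 44
y3 = s (x1 - x3) - y1 mod 47 = 43 * (33 - 44) - 45 = 46

2P = (44, 46)


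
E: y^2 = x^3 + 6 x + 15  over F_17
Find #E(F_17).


For each x in F_17, count y with y^2 = x^3 + 6 x + 15 mod 17:
  x = 0: RHS = 15, y in [7, 10]  -> 2 point(s)
  x = 2: RHS = 1, y in [1, 16]  -> 2 point(s)
  x = 3: RHS = 9, y in [3, 14]  -> 2 point(s)
  x = 4: RHS = 1, y in [1, 16]  -> 2 point(s)
  x = 5: RHS = 0, y in [0]  -> 1 point(s)
  x = 7: RHS = 9, y in [3, 14]  -> 2 point(s)
  x = 9: RHS = 16, y in [4, 13]  -> 2 point(s)
  x = 10: RHS = 4, y in [2, 15]  -> 2 point(s)
  x = 11: RHS = 1, y in [1, 16]  -> 2 point(s)
  x = 12: RHS = 13, y in [8, 9]  -> 2 point(s)
  x = 14: RHS = 4, y in [2, 15]  -> 2 point(s)
  x = 16: RHS = 8, y in [5, 12]  -> 2 point(s)
Affine points: 23. Add the point at infinity: total = 24.

#E(F_17) = 24


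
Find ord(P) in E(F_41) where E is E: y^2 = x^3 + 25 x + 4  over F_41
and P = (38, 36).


Compute successive multiples of P until we hit O:
  1P = (38, 36)
  2P = (15, 33)
  3P = (37, 39)
  4P = (16, 21)
  5P = (5, 7)
  6P = (31, 36)
  7P = (13, 5)
  8P = (0, 39)
  ... (continuing to 20P)
  20P = O

ord(P) = 20


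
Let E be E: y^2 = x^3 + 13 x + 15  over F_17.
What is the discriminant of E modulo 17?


4 a^3 + 27 b^2 = 4*13^3 + 27*15^2 = 8788 + 6075 = 14863
Delta = -16 * (14863) = -237808
Delta mod 17 = 5

Delta = 5 (mod 17)


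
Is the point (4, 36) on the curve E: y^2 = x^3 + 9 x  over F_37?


Check whether y^2 = x^3 + 9 x + 0 (mod 37) for (x, y) = (4, 36).
LHS: y^2 = 36^2 mod 37 = 1
RHS: x^3 + 9 x + 0 = 4^3 + 9*4 + 0 mod 37 = 26
LHS != RHS

No, not on the curve


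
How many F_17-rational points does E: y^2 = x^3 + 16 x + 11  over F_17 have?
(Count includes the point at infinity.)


For each x in F_17, count y with y^2 = x^3 + 16 x + 11 mod 17:
  x = 2: RHS = 0, y in [0]  -> 1 point(s)
  x = 3: RHS = 1, y in [1, 16]  -> 2 point(s)
  x = 6: RHS = 0, y in [0]  -> 1 point(s)
  x = 9: RHS = 0, y in [0]  -> 1 point(s)
  x = 10: RHS = 15, y in [7, 10]  -> 2 point(s)
  x = 13: RHS = 2, y in [6, 11]  -> 2 point(s)
  x = 14: RHS = 4, y in [2, 15]  -> 2 point(s)
Affine points: 11. Add the point at infinity: total = 12.

#E(F_17) = 12


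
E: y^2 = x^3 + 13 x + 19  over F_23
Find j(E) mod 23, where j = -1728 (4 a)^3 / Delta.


Delta = -16(4 a^3 + 27 b^2) mod 23 = 2
-1728 * (4 a)^3 = -1728 * (4*13)^3 mod 23 = 19
j = 19 * 2^(-1) mod 23 = 21

j = 21 (mod 23)


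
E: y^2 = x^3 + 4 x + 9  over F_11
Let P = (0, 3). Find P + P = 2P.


Doubling: s = (3 x1^2 + a) / (2 y1)
s = (3*0^2 + 4) / (2*3) mod 11 = 8
x3 = s^2 - 2 x1 mod 11 = 8^2 - 2*0 = 9
y3 = s (x1 - x3) - y1 mod 11 = 8 * (0 - 9) - 3 = 2

2P = (9, 2)


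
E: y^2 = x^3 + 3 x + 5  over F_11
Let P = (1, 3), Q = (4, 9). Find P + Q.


P != Q, so use the chord formula.
s = (y2 - y1) / (x2 - x1) = (6) / (3) mod 11 = 2
x3 = s^2 - x1 - x2 mod 11 = 2^2 - 1 - 4 = 10
y3 = s (x1 - x3) - y1 mod 11 = 2 * (1 - 10) - 3 = 1

P + Q = (10, 1)


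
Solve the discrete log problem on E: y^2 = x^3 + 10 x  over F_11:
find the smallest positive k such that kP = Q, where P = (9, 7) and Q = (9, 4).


Enumerate multiples of P until we hit Q = (9, 4):
  1P = (9, 7)
  2P = (4, 4)
  3P = (1, 0)
  4P = (4, 7)
  5P = (9, 4)
Match found at i = 5.

k = 5


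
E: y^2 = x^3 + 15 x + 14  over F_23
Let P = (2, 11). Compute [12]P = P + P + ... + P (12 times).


k = 12 = 1100_2 (binary, LSB first: 0011)
Double-and-add from P = (2, 11):
  bit 0 = 0: acc unchanged = O
  bit 1 = 0: acc unchanged = O
  bit 2 = 1: acc = O + (8, 5) = (8, 5)
  bit 3 = 1: acc = (8, 5) + (7, 18) = (16, 7)

12P = (16, 7)


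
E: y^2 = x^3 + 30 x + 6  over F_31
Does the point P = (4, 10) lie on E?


Check whether y^2 = x^3 + 30 x + 6 (mod 31) for (x, y) = (4, 10).
LHS: y^2 = 10^2 mod 31 = 7
RHS: x^3 + 30 x + 6 = 4^3 + 30*4 + 6 mod 31 = 4
LHS != RHS

No, not on the curve


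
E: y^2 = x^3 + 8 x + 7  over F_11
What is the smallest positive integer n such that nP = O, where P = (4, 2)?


Compute successive multiples of P until we hit O:
  1P = (4, 2)
  2P = (1, 7)
  3P = (10, 8)
  4P = (9, 4)
  5P = (3, 5)
  6P = (2, 3)
  7P = (8, 0)
  8P = (2, 8)
  ... (continuing to 14P)
  14P = O

ord(P) = 14


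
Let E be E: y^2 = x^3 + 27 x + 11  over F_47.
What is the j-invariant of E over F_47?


Delta = -16(4 a^3 + 27 b^2) mod 47 = 21
-1728 * (4 a)^3 = -1728 * (4*27)^3 mod 47 = 10
j = 10 * 21^(-1) mod 47 = 43

j = 43 (mod 47)


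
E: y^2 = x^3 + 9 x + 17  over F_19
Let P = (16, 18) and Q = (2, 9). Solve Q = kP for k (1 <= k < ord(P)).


Enumerate multiples of P until we hit Q = (2, 9):
  1P = (16, 18)
  2P = (7, 10)
  3P = (5, 15)
  4P = (2, 10)
  5P = (18, 8)
  6P = (10, 9)
  7P = (0, 6)
  8P = (0, 13)
  9P = (10, 10)
  10P = (18, 11)
  11P = (2, 9)
Match found at i = 11.

k = 11


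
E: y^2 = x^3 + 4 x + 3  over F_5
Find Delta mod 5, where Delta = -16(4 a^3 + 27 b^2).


4 a^3 + 27 b^2 = 4*4^3 + 27*3^2 = 256 + 243 = 499
Delta = -16 * (499) = -7984
Delta mod 5 = 1

Delta = 1 (mod 5)


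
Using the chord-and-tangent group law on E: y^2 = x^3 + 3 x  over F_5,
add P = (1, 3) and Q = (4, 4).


P != Q, so use the chord formula.
s = (y2 - y1) / (x2 - x1) = (1) / (3) mod 5 = 2
x3 = s^2 - x1 - x2 mod 5 = 2^2 - 1 - 4 = 4
y3 = s (x1 - x3) - y1 mod 5 = 2 * (1 - 4) - 3 = 1

P + Q = (4, 1)


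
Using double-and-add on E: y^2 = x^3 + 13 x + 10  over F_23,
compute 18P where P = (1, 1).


k = 18 = 10010_2 (binary, LSB first: 01001)
Double-and-add from P = (1, 1):
  bit 0 = 0: acc unchanged = O
  bit 1 = 1: acc = O + (16, 17) = (16, 17)
  bit 2 = 0: acc unchanged = (16, 17)
  bit 3 = 0: acc unchanged = (16, 17)
  bit 4 = 1: acc = (16, 17) + (10, 6) = (1, 22)

18P = (1, 22)


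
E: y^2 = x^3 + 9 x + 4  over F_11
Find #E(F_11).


For each x in F_11, count y with y^2 = x^3 + 9 x + 4 mod 11:
  x = 0: RHS = 4, y in [2, 9]  -> 2 point(s)
  x = 1: RHS = 3, y in [5, 6]  -> 2 point(s)
  x = 3: RHS = 3, y in [5, 6]  -> 2 point(s)
  x = 4: RHS = 5, y in [4, 7]  -> 2 point(s)
  x = 5: RHS = 9, y in [3, 8]  -> 2 point(s)
  x = 7: RHS = 3, y in [5, 6]  -> 2 point(s)
  x = 8: RHS = 5, y in [4, 7]  -> 2 point(s)
  x = 9: RHS = 0, y in [0]  -> 1 point(s)
  x = 10: RHS = 5, y in [4, 7]  -> 2 point(s)
Affine points: 17. Add the point at infinity: total = 18.

#E(F_11) = 18


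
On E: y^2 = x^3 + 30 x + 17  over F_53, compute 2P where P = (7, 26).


Doubling: s = (3 x1^2 + a) / (2 y1)
s = (3*7^2 + 30) / (2*26) mod 53 = 35
x3 = s^2 - 2 x1 mod 53 = 35^2 - 2*7 = 45
y3 = s (x1 - x3) - y1 mod 53 = 35 * (7 - 45) - 26 = 22

2P = (45, 22)


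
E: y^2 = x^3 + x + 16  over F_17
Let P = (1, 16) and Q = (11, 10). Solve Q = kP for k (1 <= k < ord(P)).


Enumerate multiples of P until we hit Q = (11, 10):
  1P = (1, 16)
  2P = (2, 3)
  3P = (13, 4)
  4P = (4, 4)
  5P = (11, 7)
  6P = (7, 3)
  7P = (0, 13)
  8P = (8, 14)
  9P = (6, 0)
  10P = (8, 3)
  11P = (0, 4)
  12P = (7, 14)
  13P = (11, 10)
Match found at i = 13.

k = 13
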